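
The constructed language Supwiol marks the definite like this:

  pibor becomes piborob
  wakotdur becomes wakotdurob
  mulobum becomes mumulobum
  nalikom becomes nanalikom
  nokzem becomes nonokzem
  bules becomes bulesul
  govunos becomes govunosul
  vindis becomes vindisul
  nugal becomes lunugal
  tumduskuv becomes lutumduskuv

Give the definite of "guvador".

guvadorob

wakotdur and mulobum both have last vowel 'u' yet inflect differently (wakotdurob, mumulobum), so the last vowel is not what conditions the rule; the final letter is.
"guvador" ends in -r. The stems ending in -r (pibor → piborob, wakotdur → wakotdurob) add -ob.
So guvador → guvadorob.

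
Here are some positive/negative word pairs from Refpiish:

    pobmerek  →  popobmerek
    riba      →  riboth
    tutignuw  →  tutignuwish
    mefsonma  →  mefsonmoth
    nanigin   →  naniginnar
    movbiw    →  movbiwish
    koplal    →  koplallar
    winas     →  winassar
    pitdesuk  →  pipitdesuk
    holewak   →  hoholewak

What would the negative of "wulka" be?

riba and holewak both have last vowel 'a' yet inflect differently (riboth, hoholewak), so the last vowel is not what conditions the rule; the final letter is.
"wulka" ends in -a. The stems ending in -a (riba → riboth, mefsonma → mefsonmoth) drop the final letter and add -oth.
The other patterns: stems ending in -k repeat the first consonant+vowel as a prefix; stems ending in -w add -ish; stems ending in -l, -n or -s double the final consonant and add -ar.
So wulka → wulkoth.

wulkoth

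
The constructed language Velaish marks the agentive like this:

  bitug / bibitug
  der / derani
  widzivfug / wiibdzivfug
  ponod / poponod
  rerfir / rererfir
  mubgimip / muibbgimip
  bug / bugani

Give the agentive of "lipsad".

lilipsad

der and rerfir both end in -r yet inflect differently (derani, rererfir), so the final letter is not what conditions the rule; the number of vowels is.
"lipsad" has 2 vowels. The stems with 2 vowels (rerfir → rererfir, ponod → poponod, bitug → bibitug) repeat the first consonant+vowel as a prefix.
The other patterns: stems with 1 vowel add -ani; stems with 3 vowels insert -ib- after the first vowel.
So lipsad → lilipsad.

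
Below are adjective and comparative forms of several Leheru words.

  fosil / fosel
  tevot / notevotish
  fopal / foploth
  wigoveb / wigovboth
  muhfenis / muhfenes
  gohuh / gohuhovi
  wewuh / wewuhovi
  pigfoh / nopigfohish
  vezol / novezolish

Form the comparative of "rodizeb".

rodizboth

vezol and fosil both end in -l yet inflect differently (novezolish, fosel), so the final letter is not what conditions the rule; the last vowel is.
"rodizeb" has last vowel 'e'. The one such stem in the data (wigoveb → wigovboth) deletes the last vowel and adds -oth (as does fopal), so the same rule applies.
So rodizeb → rodizboth.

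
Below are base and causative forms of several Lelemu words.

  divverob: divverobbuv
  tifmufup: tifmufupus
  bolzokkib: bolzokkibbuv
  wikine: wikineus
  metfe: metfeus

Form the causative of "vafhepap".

bolzokkib and wikine both have 3 vowels yet inflect differently (bolzokkibbuv, wikineus), so the number of vowels is not what conditions the rule; the final letter is.
"vafhepap" ends in -p. The one such stem in the data (tifmufup → tifmufupus) adds -us, so the same rule applies.
So vafhepap → vafhepapus.

vafhepapus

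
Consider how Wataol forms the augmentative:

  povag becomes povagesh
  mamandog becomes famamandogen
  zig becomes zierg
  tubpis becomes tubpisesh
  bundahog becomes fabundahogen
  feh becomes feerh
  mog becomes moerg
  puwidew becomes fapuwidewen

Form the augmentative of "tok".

toerk

mog and povag both end in -g yet inflect differently (moerg, povagesh), so the final letter is not what conditions the rule; the number of vowels is.
"tok" has 1 vowel. The stems with 1 vowel (mog → moerg, feh → feerh, zig → zierg) insert -er- after the first vowel.
So tok → toerk.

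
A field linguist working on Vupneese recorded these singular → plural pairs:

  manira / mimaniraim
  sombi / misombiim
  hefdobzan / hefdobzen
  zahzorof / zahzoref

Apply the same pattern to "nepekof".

nepekef

manira and hefdobzan both have last vowel 'a' yet inflect differently (mimaniraim, hefdobzen), so the last vowel is not what conditions the rule; whether the stem ends in a vowel or a consonant is.
"nepekof" ends in a consonant. The stems ending in a consonant (hefdobzan → hefdobzen, zahzorof → zahzoref) change the last vowel to 'e'.
The other pattern: stems ending in a vowel add mi- … -im around the stem.
So nepekof → nepekef.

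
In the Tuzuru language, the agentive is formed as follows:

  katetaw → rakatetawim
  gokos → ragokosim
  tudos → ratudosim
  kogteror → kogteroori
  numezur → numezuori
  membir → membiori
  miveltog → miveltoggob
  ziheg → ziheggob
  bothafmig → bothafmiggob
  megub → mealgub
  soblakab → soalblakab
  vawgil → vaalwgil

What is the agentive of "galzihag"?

"galzihag" ends in -g. The stems ending in -g (miveltog → miveltoggob, ziheg → ziheggob, bothafmig → bothafmiggob) double the final consonant and add -ob.
So galzihag → galzihaggob.

galzihaggob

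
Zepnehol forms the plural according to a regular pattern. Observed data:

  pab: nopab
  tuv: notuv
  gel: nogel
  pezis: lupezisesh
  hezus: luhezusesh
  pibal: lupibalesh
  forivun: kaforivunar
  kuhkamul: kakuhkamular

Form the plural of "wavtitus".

kawavtitusar

"wavtitus" has 3 vowels. The stems with 3 vowels (forivun → kaforivunar, kuhkamul → kakuhkamular) add ka- … -ar around the stem.
The other patterns: stems with 1 vowel add the prefix no-; stems with 2 vowels add lu- … -esh around the stem.
So wavtitus → kawavtitusar.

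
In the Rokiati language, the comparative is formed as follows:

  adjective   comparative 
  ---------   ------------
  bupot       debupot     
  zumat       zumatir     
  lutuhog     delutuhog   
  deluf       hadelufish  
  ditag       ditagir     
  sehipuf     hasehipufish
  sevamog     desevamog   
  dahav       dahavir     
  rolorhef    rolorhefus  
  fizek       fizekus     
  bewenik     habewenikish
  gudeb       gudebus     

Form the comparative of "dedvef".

bupot and zumat both end in -t yet inflect differently (debupot, zumatir), so the final letter is not what conditions the rule; the last vowel is.
"dedvef" has last vowel 'e'. The stems whose last vowel is 'e' (fizek → fizekus, rolorhef → rolorhefus, gudeb → gudebus) add -us.
The other patterns: stems whose last vowel is 'o' add the prefix de-; stems whose last vowel is 'a' add -ir; stems whose last vowel is 'i' or 'u' add ha- … -ish around the stem.
So dedvef → dedvefus.

dedvefus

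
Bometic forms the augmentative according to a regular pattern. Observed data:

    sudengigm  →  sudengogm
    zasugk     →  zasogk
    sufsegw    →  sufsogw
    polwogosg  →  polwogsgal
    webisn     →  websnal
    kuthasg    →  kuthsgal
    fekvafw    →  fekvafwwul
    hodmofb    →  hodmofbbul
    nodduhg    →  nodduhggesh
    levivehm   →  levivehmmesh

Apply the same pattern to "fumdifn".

fumdifnnul

sufsegw and fekvafw both end in -w yet inflect differently (sufsogw, fekvafwwul), so the final letter is not what conditions the rule; the second-to-last letter is.
"fumdifn" has second-to-last letter 'f'. The stems whose second-to-last letter is 'f' (fekvafw → fekvafwwul, hodmofb → hodmofbbul) double the final consonant and add -ul.
The other patterns: stems whose second-to-last letter is 'g' change the last vowel to 'o'; stems whose second-to-last letter is 's' delete the last vowel and add -al; stems whose second-to-last letter is 'h' double the final consonant and add -esh.
So fumdifn → fumdifnnul.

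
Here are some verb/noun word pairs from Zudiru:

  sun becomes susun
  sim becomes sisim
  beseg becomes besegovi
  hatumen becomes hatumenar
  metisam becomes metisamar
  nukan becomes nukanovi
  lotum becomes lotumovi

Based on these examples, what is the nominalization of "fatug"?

fatugovi

sim and lotum both end in -m yet inflect differently (sisim, lotumovi), so the final letter is not what conditions the rule; the number of vowels is.
"fatug" has 2 vowels. The stems with 2 vowels (lotum → lotumovi, nukan → nukanovi, beseg → besegovi) add -ovi.
The other patterns: stems with 1 vowel repeat the first consonant+vowel as a prefix; stems with 3 vowels add -ar.
So fatug → fatugovi.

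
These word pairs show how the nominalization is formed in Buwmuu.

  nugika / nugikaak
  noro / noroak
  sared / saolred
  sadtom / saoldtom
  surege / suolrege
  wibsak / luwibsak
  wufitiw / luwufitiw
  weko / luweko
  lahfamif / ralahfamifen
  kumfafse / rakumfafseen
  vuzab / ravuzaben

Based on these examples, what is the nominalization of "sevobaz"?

seolvobaz

noro and weko both end in -o yet inflect differently (noroak, luweko), so the final letter is not what conditions the rule; the first letter is.
"sevobaz" begins with s-. The stems beginning with s- (sared → saolred, sadtom → saoldtom, surege → suolrege) insert -ol- after the first vowel.
So sevobaz → seolvobaz.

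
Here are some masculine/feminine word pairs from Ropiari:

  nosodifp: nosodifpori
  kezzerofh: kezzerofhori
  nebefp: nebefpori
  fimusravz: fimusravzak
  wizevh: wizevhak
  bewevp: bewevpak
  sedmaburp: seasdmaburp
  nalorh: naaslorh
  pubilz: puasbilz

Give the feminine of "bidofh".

bidofhori

kezzerofh and wizevh both end in -h yet inflect differently (kezzerofhori, wizevhak), so the final letter is not what conditions the rule; the second-to-last letter is.
"bidofh" has second-to-last letter 'f'. The stems whose second-to-last letter is 'f' (nosodifp → nosodifpori, kezzerofh → kezzerofhori, nebefp → nebefpori) add -ori.
So bidofh → bidofhori.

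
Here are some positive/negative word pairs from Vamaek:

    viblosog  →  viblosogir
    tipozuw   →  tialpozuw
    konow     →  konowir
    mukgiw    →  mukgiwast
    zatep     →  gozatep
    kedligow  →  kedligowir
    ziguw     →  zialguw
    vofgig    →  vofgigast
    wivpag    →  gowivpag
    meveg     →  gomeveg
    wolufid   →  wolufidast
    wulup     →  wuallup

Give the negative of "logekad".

tipozuw and mukgiw both end in -w yet inflect differently (tialpozuw, mukgiwast), so the final letter is not what conditions the rule; the last vowel is.
"logekad" has last vowel 'a'. The one such stem in the data (wivpag → gowivpag) adds the prefix go-, so the same rule applies.
The other patterns: stems whose last vowel is 'u' insert -al- after the first vowel; stems whose last vowel is 'i' add -ast; stems whose last vowel is 'o' add -ir.
So logekad → gologekad.

gologekad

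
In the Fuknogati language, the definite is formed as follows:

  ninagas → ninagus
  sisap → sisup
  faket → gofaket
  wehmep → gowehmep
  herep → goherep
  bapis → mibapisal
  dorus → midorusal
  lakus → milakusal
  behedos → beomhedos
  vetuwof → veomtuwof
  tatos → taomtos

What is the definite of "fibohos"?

fiombohos

"fibohos" has last vowel 'o'. The stems whose last vowel is 'o' (behedos → beomhedos, vetuwof → veomtuwof, tatos → taomtos) insert -om- after the first vowel.
The other patterns: stems whose last vowel is 'a' change the last vowel to 'u'; stems whose last vowel is 'e' add the prefix go-; stems whose last vowel is 'i' or 'u' add mi- … -al around the stem.
So fibohos → fiombohos.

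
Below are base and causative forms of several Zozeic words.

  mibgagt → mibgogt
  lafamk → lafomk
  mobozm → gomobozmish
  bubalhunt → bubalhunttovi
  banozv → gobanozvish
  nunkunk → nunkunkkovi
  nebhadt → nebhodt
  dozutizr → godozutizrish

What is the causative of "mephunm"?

"mephunm" has second-to-last letter 'n'. The stems whose second-to-last letter is 'n' (bubalhunt → bubalhunttovi, nunkunk → nunkunkkovi) double the final consonant and add -ovi.
The other patterns: stems whose second-to-last letter is 'z' add go- … -ish around the stem; stems whose second-to-last letter is 'd', 'g' or 'm' change the last vowel to 'o'.
So mephunm → mephunmmovi.

mephunmmovi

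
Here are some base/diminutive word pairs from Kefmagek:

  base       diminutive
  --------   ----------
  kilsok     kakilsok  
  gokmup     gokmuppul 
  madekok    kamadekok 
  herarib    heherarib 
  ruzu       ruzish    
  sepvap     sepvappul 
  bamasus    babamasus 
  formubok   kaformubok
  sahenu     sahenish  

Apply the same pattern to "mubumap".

mubumappul

gokmup and sahenu both have last vowel 'u' yet inflect differently (gokmuppul, sahenish), so the last vowel is not what conditions the rule; the final letter is.
"mubumap" ends in -p. The stems ending in -p (sepvap → sepvappul, gokmup → gokmuppul) double the final consonant and add -ul.
So mubumap → mubumappul.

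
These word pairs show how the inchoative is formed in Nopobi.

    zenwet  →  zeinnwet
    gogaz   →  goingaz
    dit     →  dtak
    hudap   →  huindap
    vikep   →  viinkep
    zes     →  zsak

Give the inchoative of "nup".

zenwet and dit both end in -t yet inflect differently (zeinnwet, dtak), so the final letter is not what conditions the rule; the number of vowels is.
"nup" has 1 vowel. The stems with 1 vowel (zes → zsak, dit → dtak) delete the last vowel and add -ak.
The other pattern: stems with 2 vowels insert -in- after the first vowel.
So nup → npak.

npak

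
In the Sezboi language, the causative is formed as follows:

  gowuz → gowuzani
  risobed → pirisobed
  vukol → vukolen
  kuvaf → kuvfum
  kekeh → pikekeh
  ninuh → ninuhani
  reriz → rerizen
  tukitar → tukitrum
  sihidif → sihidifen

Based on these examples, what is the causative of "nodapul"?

"nodapul" has last vowel 'u'. The stems whose last vowel is 'u' (gowuz → gowuzani, ninuh → ninuhani) add -ani.
The other patterns: stems whose last vowel is 'a' delete the last vowel and add -um; stems whose last vowel is 'e' add the prefix pi-; stems whose last vowel is 'i' or 'o' add -en.
So nodapul → nodapulani.

nodapulani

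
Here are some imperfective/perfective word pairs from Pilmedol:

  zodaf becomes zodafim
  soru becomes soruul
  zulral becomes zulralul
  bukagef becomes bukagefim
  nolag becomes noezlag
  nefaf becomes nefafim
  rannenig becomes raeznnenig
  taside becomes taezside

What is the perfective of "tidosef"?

tidosefim

nolag and nefaf both have last vowel 'a' yet inflect differently (noezlag, nefafim), so the last vowel is not what conditions the rule; the final letter is.
"tidosef" ends in -f. The stems ending in -f (nefaf → nefafim, zodaf → zodafim, bukagef → bukagefim) add -im.
The other patterns: stems ending in -e or -g insert -ez- after the first vowel; stems ending in -l or -u add -ul.
So tidosef → tidosefim.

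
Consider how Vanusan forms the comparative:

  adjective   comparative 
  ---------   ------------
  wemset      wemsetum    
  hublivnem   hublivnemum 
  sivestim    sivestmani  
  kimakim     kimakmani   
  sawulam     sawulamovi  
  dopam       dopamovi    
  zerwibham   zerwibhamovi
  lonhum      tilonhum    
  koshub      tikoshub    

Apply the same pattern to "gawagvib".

hublivnem and sivestim both end in -m yet inflect differently (hublivnemum, sivestmani), so the final letter is not what conditions the rule; the last vowel is.
"gawagvib" has last vowel 'i'. The stems whose last vowel is 'i' (sivestim → sivestmani, kimakim → kimakmani) delete the last vowel and add -ani.
So gawagvib → gawagvbani.

gawagvbani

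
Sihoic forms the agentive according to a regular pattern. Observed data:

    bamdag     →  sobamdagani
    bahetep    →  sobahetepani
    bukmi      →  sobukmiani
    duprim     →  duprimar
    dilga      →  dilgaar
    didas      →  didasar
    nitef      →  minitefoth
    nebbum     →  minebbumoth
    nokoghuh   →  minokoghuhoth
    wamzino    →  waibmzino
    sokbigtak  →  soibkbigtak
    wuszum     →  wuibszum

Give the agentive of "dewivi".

dewiviar

duprim and nebbum both end in -m yet inflect differently (duprimar, minebbumoth), so the final letter is not what conditions the rule; the first letter is.
"dewivi" begins with d-. The stems beginning with d- (duprim → duprimar, dilga → dilgaar, didas → didasar) add -ar.
The other patterns: stems beginning with b- add so- … -ani around the stem; stems beginning with n- add mi- … -oth around the stem; stems beginning with s- or w- insert -ib- after the first vowel.
So dewivi → dewiviar.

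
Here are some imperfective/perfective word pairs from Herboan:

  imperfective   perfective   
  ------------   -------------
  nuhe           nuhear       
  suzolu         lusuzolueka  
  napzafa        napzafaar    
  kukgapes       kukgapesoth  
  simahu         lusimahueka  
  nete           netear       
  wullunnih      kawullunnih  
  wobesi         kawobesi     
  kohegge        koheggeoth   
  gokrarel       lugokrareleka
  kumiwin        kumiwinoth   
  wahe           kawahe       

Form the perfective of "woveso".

kohegge and nuhe both end in -e yet inflect differently (koheggeoth, nuhear), so the final letter is not what conditions the rule; the first letter is.
"woveso" begins with w-. The stems beginning with w- (wahe → kawahe, wullunnih → kawullunnih, wobesi → kawobesi) add the prefix ka-.
So woveso → kawoveso.

kawoveso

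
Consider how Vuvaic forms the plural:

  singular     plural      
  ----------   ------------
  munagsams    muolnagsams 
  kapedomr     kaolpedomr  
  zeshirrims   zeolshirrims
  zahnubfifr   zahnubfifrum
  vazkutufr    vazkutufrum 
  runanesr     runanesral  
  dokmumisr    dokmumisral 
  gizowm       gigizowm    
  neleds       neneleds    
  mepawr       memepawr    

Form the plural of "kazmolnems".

kapedomr and zahnubfifr both end in -r yet inflect differently (kaolpedomr, zahnubfifrum), so the final letter is not what conditions the rule; the second-to-last letter is.
"kazmolnems" has second-to-last letter 'm'. The stems whose second-to-last letter is 'm' (munagsams → muolnagsams, kapedomr → kaolpedomr, zeshirrims → zeolshirrims) insert -ol- after the first vowel.
So kazmolnems → kaolzmolnems.

kaolzmolnems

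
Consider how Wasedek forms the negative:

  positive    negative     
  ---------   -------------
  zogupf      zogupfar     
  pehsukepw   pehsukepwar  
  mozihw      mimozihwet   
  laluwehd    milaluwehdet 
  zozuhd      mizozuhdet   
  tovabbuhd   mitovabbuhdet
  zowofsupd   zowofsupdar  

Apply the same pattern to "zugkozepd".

zowofsupd and tovabbuhd both end in -d yet inflect differently (zowofsupdar, mitovabbuhdet), so the final letter is not what conditions the rule; the second-to-last letter is.
"zugkozepd" has second-to-last letter 'p'. The stems whose second-to-last letter is 'p' (zowofsupd → zowofsupdar, zogupf → zogupfar, pehsukepw → pehsukepwar) add -ar.
The other pattern: stems whose second-to-last letter is 'h' add mi- … -et around the stem.
So zugkozepd → zugkozepdar.

zugkozepdar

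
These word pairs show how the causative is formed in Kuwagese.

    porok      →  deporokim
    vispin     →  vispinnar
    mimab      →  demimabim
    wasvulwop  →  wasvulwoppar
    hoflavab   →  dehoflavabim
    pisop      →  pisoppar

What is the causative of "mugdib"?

demugdibim

pisop and porok both have last vowel 'o' yet inflect differently (pisoppar, deporokim), so the last vowel is not what conditions the rule; the final letter is.
"mugdib" ends in -b. The stems ending in -b (mimab → demimabim, hoflavab → dehoflavabim) add de- … -im around the stem.
The other pattern: stems ending in -n or -p double the final consonant and add -ar.
So mugdib → demugdibim.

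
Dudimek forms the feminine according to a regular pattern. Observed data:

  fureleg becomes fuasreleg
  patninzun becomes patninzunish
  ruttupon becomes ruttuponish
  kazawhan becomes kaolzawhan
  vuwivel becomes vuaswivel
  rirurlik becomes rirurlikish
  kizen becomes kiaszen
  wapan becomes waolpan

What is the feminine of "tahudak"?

taolhudak

"tahudak" has last vowel 'a'. The stems whose last vowel is 'a' (wapan → waolpan, kazawhan → kaolzawhan) insert -ol- after the first vowel.
The other patterns: stems whose last vowel is 'e' insert -as- after the first vowel; stems whose last vowel is 'i', 'o' or 'u' add -ish.
So tahudak → taolhudak.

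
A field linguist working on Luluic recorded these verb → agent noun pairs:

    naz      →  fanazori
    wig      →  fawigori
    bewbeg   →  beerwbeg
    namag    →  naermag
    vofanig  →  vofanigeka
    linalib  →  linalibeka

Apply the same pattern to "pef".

wig and bewbeg both end in -g yet inflect differently (fawigori, beerwbeg), so the final letter is not what conditions the rule; the number of vowels is.
"pef" has 1 vowel. The stems with 1 vowel (naz → fanazori, wig → fawigori) add fa- … -ori around the stem.
The other patterns: stems with 2 vowels insert -er- after the first vowel; stems with 3 vowels add -eka.
So pef → fapefori.

fapefori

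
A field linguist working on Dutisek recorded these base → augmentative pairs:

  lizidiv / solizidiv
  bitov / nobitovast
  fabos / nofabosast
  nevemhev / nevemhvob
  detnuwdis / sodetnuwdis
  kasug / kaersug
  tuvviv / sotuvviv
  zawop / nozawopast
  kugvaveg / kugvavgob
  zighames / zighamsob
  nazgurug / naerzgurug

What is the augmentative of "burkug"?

buerrkug

bitov and tuvviv both end in -v yet inflect differently (nobitovast, sotuvviv), so the final letter is not what conditions the rule; the last vowel is.
"burkug" has last vowel 'u'. The stems whose last vowel is 'u' (kasug → kaersug, nazgurug → naerzgurug) insert -er- after the first vowel.
The other patterns: stems whose last vowel is 'o' add no- … -ast around the stem; stems whose last vowel is 'i' add the prefix so-; stems whose last vowel is 'e' delete the last vowel and add -ob.
So burkug → buerrkug.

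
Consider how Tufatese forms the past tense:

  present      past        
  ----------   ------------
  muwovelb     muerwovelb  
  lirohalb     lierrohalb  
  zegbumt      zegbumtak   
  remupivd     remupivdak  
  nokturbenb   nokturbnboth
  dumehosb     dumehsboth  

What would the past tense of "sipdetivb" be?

muwovelb and nokturbenb both end in -b yet inflect differently (muerwovelb, nokturbnboth), so the final letter is not what conditions the rule; the second-to-last letter is.
"sipdetivb" has second-to-last letter 'v'. The one such stem in the data (remupivd → remupivdak) adds -ak, so the same rule applies.
The other patterns: stems whose second-to-last letter is 'l' insert -er- after the first vowel; stems whose second-to-last letter is 'n' or 's' delete the last vowel and add -oth.
So sipdetivb → sipdetivbak.

sipdetivbak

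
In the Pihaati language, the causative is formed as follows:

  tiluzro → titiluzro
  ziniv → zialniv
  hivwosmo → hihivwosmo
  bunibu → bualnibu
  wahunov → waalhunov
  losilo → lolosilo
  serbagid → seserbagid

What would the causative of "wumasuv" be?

"wumasuv" ends in -v. The stems ending in -v (ziniv → zialniv, wahunov → waalhunov) insert -al- after the first vowel.
The other pattern: stems ending in -d or -o repeat the first consonant+vowel as a prefix.
So wumasuv → wualmasuv.

wualmasuv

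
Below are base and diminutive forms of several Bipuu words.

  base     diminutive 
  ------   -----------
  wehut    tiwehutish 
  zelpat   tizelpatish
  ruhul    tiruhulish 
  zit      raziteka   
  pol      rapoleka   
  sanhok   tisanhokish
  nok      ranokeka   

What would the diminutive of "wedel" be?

pol and ruhul both end in -l yet inflect differently (rapoleka, tiruhulish), so the final letter is not what conditions the rule; the number of vowels is.
"wedel" has 2 vowels. The stems with 2 vowels (ruhul → tiruhulish, wehut → tiwehutish, sanhok → tisanhokish) add ti- … -ish around the stem.
So wedel → tiwedelish.

tiwedelish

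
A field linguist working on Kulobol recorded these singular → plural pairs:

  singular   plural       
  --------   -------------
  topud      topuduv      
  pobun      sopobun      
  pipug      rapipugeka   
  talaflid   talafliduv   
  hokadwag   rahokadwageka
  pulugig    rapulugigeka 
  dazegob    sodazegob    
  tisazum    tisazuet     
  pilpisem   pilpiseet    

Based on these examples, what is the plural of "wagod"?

"wagod" ends in -d. The stems ending in -d (talaflid → talafliduv, topud → topuduv) add -uv.
The other patterns: stems ending in -g add ra- … -eka around the stem; stems ending in -m drop the final letter and add -et; stems ending in -b or -n add the prefix so-.
So wagod → wagoduv.

wagoduv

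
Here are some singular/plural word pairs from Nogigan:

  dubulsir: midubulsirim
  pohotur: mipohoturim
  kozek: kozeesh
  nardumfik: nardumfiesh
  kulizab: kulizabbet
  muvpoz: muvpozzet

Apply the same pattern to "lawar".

"lawar" ends in -r. The stems ending in -r (dubulsir → midubulsirim, pohotur → mipohoturim) add mi- … -im around the stem.
The other patterns: stems ending in -k drop the final letter and add -esh; stems ending in -b or -z double the final consonant and add -et.
So lawar → milawarim.

milawarim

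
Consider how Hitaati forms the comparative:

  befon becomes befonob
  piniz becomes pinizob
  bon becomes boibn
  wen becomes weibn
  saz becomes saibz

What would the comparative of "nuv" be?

nuibv

"nuv" has 1 vowel. The stems with 1 vowel (bon → boibn, wen → weibn, saz → saibz) insert -ib- after the first vowel.
The other pattern: stems with 2 vowels add -ob.
So nuv → nuibv.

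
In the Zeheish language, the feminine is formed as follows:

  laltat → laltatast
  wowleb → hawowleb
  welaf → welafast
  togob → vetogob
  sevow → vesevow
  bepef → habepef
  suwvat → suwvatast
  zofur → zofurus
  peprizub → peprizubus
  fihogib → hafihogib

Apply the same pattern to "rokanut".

rokanutus

"rokanut" has last vowel 'u'. The stems whose last vowel is 'u' (peprizub → peprizubus, zofur → zofurus) add -us.
So rokanut → rokanutus.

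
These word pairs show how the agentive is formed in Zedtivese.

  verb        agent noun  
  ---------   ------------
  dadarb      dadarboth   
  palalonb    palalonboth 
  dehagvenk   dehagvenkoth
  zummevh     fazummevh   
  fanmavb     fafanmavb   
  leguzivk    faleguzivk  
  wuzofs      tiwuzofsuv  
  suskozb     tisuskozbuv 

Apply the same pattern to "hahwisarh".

"hahwisarh" has second-to-last letter 'r'. The one such stem in the data (dadarb → dadarboth) adds -oth, so the same rule applies.
The other patterns: stems whose second-to-last letter is 'v' add the prefix fa-; stems whose second-to-last letter is 'f' or 'z' add ti- … -uv around the stem.
So hahwisarh → hahwisarhoth.

hahwisarhoth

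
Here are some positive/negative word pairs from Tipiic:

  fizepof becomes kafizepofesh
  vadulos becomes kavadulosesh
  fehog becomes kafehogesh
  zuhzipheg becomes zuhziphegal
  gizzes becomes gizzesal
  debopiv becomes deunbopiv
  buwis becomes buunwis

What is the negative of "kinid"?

fehog and zuhzipheg both end in -g yet inflect differently (kafehogesh, zuhziphegal), so the final letter is not what conditions the rule; the last vowel is.
"kinid" has last vowel 'i'. The stems whose last vowel is 'i' (debopiv → deunbopiv, buwis → buunwis) insert -un- after the first vowel.
The other patterns: stems whose last vowel is 'o' add ka- … -esh around the stem; stems whose last vowel is 'e' add -al.
So kinid → kiunnid.

kiunnid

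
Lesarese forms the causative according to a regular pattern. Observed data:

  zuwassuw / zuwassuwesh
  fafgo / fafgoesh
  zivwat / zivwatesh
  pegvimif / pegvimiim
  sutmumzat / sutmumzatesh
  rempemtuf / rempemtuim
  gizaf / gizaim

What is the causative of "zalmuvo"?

gizaf and sutmumzat both have last vowel 'a' yet inflect differently (gizaim, sutmumzatesh), so the last vowel is not what conditions the rule; the final letter is.
"zalmuvo" ends in -o. The one such stem in the data (fafgo → fafgoesh) adds -esh, so the same rule applies.
The other pattern: stems ending in -f drop the final letter and add -im.
So zalmuvo → zalmuvoesh.

zalmuvoesh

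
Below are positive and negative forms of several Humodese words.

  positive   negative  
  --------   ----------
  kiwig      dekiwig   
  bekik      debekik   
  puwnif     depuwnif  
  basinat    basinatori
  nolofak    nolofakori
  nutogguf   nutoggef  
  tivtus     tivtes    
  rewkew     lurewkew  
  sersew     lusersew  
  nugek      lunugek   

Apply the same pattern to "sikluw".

bekik and nolofak both end in -k yet inflect differently (debekik, nolofakori), so the final letter is not what conditions the rule; the last vowel is.
"sikluw" has last vowel 'u'. The stems whose last vowel is 'u' (nutogguf → nutoggef, tivtus → tivtes) change the last vowel to 'e'.
The other patterns: stems whose last vowel is 'i' add the prefix de-; stems whose last vowel is 'a' add -ori; stems whose last vowel is 'e' add the prefix lu-.
So sikluw → siklew.

siklew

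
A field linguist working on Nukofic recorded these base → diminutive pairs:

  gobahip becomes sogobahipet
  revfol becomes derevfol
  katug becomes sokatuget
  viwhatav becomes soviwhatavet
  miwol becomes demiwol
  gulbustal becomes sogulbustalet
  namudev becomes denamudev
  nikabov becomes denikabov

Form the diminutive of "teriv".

soterivet

miwol and gulbustal both end in -l yet inflect differently (demiwol, sogulbustalet), so the final letter is not what conditions the rule; the last vowel is.
"teriv" has last vowel 'i'. The one such stem in the data (gobahip → sogobahipet) adds so- … -et around the stem, so the same rule applies.
The other pattern: stems whose last vowel is 'e' or 'o' add the prefix de-.
So teriv → soterivet.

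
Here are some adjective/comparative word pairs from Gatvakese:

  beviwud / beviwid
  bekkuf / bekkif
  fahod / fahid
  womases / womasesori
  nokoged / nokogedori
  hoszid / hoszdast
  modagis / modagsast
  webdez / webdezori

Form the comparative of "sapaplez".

sapaplezori

"sapaplez" has last vowel 'e'. The stems whose last vowel is 'e' (nokoged → nokogedori, webdez → webdezori, womases → womasesori) add -ori.
So sapaplez → sapaplezori.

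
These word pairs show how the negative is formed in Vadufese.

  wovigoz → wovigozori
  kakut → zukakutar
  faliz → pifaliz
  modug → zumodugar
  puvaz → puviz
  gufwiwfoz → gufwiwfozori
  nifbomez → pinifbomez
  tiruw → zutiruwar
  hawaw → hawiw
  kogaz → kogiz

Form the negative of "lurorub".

zulurorubar

gufwiwfoz and kogaz both end in -z yet inflect differently (gufwiwfozori, kogiz), so the final letter is not what conditions the rule; the last vowel is.
"lurorub" has last vowel 'u'. The stems whose last vowel is 'u' (modug → zumodugar, tiruw → zutiruwar, kakut → zukakutar) add zu- … -ar around the stem.
The other patterns: stems whose last vowel is 'o' add -ori; stems whose last vowel is 'a' change the last vowel to 'i'; stems whose last vowel is 'e' or 'i' add the prefix pi-.
So lurorub → zulurorubar.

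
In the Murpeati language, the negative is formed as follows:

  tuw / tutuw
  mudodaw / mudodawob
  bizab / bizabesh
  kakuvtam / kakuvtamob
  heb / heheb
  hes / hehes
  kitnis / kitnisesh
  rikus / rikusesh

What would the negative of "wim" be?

hes and rikus both end in -s yet inflect differently (hehes, rikusesh), so the final letter is not what conditions the rule; the number of vowels is.
"wim" has 1 vowel. The stems with 1 vowel (tuw → tutuw, hes → hehes, heb → heheb) repeat the first consonant+vowel as a prefix.
The other patterns: stems with 2 vowels add -esh; stems with 3 vowels add -ob.
So wim → wiwim.

wiwim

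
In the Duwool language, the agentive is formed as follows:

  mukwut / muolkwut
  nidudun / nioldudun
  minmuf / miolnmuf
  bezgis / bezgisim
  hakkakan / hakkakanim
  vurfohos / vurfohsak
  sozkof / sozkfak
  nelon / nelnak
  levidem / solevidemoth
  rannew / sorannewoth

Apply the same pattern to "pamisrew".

sopamisrewoth

nidudun and hakkakan both end in -n yet inflect differently (nioldudun, hakkakanim), so the final letter is not what conditions the rule; the last vowel is.
"pamisrew" has last vowel 'e'. The stems whose last vowel is 'e' (levidem → solevidemoth, rannew → sorannewoth) add so- … -oth around the stem.
So pamisrew → sopamisrewoth.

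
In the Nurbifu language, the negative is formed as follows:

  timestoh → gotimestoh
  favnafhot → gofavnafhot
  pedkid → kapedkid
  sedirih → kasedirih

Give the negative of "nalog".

sedirih and timestoh both end in -h yet inflect differently (kasedirih, gotimestoh), so the final letter is not what conditions the rule; the last vowel is.
"nalog" has last vowel 'o'. The stems whose last vowel is 'o' (favnafhot → gofavnafhot, timestoh → gotimestoh) add the prefix go-.
The other pattern: stems whose last vowel is 'i' add the prefix ka-.
So nalog → gonalog.

gonalog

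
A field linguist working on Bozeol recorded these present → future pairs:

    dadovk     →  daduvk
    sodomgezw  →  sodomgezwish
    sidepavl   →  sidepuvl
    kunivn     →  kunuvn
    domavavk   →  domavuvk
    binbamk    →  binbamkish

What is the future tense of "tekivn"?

tekuvn

dadovk and binbamk both end in -k yet inflect differently (daduvk, binbamkish), so the final letter is not what conditions the rule; the second-to-last letter is.
"tekivn" has second-to-last letter 'v'. The stems whose second-to-last letter is 'v' (dadovk → daduvk, domavavk → domavuvk, sidepavl → sidepuvl) change the last vowel to 'u'.
So tekivn → tekuvn.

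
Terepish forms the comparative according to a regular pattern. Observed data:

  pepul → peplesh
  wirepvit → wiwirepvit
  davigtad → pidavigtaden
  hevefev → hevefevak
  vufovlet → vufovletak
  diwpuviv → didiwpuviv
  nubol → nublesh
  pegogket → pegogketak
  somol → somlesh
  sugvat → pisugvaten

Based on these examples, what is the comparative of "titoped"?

titopedak

sugvat and vufovlet both end in -t yet inflect differently (pisugvaten, vufovletak), so the final letter is not what conditions the rule; the last vowel is.
"titoped" has last vowel 'e'. The stems whose last vowel is 'e' (vufovlet → vufovletak, hevefev → hevefevak, pegogket → pegogketak) add -ak.
The other patterns: stems whose last vowel is 'a' add pi- … -en around the stem; stems whose last vowel is 'i' repeat the first consonant+vowel as a prefix; stems whose last vowel is 'o' or 'u' delete the last vowel and add -esh.
So titoped → titopedak.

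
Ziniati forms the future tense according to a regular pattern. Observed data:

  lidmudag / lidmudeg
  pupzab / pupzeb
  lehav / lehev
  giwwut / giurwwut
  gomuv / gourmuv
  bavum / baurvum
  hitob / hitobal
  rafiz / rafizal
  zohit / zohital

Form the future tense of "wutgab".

wutgeb

lehav and gomuv both end in -v yet inflect differently (lehev, gourmuv), so the final letter is not what conditions the rule; the last vowel is.
"wutgab" has last vowel 'a'. The stems whose last vowel is 'a' (lidmudag → lidmudeg, pupzab → pupzeb, lehav → lehev) change the last vowel to 'e'.
The other patterns: stems whose last vowel is 'u' insert -ur- after the first vowel; stems whose last vowel is 'i' or 'o' add -al.
So wutgab → wutgeb.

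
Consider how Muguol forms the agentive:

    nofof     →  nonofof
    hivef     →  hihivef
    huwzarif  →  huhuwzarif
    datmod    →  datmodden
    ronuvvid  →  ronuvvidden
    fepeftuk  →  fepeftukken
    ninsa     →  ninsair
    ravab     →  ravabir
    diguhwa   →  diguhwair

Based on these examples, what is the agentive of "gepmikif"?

nofof and datmod both have last vowel 'o' yet inflect differently (nonofof, datmodden), so the last vowel is not what conditions the rule; the final letter is.
"gepmikif" ends in -f. The stems ending in -f (nofof → nonofof, hivef → hihivef, huwzarif → huhuwzarif) repeat the first consonant+vowel as a prefix.
So gepmikif → gegepmikif.

gegepmikif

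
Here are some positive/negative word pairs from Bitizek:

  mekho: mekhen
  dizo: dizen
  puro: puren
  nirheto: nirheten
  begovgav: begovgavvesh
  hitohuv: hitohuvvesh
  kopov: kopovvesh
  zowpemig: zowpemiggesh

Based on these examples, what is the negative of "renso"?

"renso" ends in -o. The stems ending in -o (mekho → mekhen, dizo → dizen, puro → puren) drop the final letter and add -en.
So renso → rensen.

rensen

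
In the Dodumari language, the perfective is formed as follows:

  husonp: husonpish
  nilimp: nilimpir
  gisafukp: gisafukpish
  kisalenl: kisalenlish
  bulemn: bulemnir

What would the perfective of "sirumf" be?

sirumfir

"sirumf" has second-to-last letter 'm'. The stems whose second-to-last letter is 'm' (bulemn → bulemnir, nilimp → nilimpir) add -ir.
The other pattern: stems whose second-to-last letter is 'k' or 'n' add -ish.
So sirumf → sirumfir.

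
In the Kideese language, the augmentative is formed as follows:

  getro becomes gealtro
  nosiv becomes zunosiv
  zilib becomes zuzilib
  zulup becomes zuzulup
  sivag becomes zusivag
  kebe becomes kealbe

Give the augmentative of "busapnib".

"busapnib" ends in a consonant. The stems ending in a consonant (zilib → zuzilib, zulup → zuzulup, nosiv → zunosiv) add the prefix zu-.
The other pattern: stems ending in a vowel insert -al- after the first vowel.
So busapnib → zubusapnib.

zubusapnib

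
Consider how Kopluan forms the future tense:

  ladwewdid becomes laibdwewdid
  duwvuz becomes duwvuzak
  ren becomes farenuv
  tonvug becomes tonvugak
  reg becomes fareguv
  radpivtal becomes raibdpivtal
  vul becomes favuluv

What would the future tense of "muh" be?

reg and tonvug both end in -g yet inflect differently (fareguv, tonvugak), so the final letter is not what conditions the rule; the number of vowels is.
"muh" has 1 vowel. The stems with 1 vowel (ren → farenuv, reg → fareguv, vul → favuluv) add fa- … -uv around the stem.
The other patterns: stems with 2 vowels add -ak; stems with 3 vowels insert -ib- after the first vowel.
So muh → famuhuv.

famuhuv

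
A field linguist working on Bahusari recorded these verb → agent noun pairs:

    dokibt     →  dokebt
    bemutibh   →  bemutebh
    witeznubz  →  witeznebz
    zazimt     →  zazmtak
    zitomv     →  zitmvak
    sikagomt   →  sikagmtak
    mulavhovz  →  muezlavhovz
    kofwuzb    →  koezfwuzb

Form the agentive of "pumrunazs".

puezmrunazs

dokibt and zazimt both end in -t yet inflect differently (dokebt, zazmtak), so the final letter is not what conditions the rule; the second-to-last letter is.
"pumrunazs" has second-to-last letter 'z'. The one such stem in the data (kofwuzb → koezfwuzb) inserts -ez- after the first vowel (as does mulavhovz), so the same rule applies.
The other patterns: stems whose second-to-last letter is 'b' change the last vowel to 'e'; stems whose second-to-last letter is 'm' delete the last vowel and add -ak.
So pumrunazs → puezmrunazs.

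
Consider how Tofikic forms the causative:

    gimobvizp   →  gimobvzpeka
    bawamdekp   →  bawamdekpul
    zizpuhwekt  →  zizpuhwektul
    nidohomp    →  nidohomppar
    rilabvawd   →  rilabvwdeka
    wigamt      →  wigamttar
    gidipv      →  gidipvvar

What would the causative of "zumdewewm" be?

gimobvizp and bawamdekp both end in -p yet inflect differently (gimobvzpeka, bawamdekpul), so the final letter is not what conditions the rule; the second-to-last letter is.
"zumdewewm" has second-to-last letter 'w'. The one such stem in the data (rilabvawd → rilabvwdeka) deletes the last vowel and adds -eka (as does gimobvizp), so the same rule applies.
So zumdewewm → zumdewwmeka.

zumdewwmeka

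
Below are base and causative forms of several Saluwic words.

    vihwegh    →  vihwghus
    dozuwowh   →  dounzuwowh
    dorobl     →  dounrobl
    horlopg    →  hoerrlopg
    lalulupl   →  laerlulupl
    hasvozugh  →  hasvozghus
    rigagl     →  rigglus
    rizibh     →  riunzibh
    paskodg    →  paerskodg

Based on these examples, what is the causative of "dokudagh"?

"dokudagh" has second-to-last letter 'g'. The stems whose second-to-last letter is 'g' (hasvozugh → hasvozghus, rigagl → rigglus, vihwegh → vihwghus) delete the last vowel and add -us.
The other patterns: stems whose second-to-last letter is 'b' or 'w' insert -un- after the first vowel; stems whose second-to-last letter is 'd' or 'p' insert -er- after the first vowel.
So dokudagh → dokudghus.

dokudghus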